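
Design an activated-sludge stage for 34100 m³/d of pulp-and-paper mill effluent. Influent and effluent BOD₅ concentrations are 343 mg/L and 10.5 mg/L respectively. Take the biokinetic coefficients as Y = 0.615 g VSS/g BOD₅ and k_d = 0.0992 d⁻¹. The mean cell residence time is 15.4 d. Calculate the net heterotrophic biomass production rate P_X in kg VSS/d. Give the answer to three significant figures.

The observed yield is Y_obs = Y/(1 + k_d·θ_c) = 0.615 / (1 + 0.0992 × 15.4) = 0.615 / 2.528 = 0.2433 g VSS per g BOD₅ removed.
Q·(S₀ − S) = 34100 × (343 − 10.5) × 10⁻³ = 11338 kg/d removed.
P_X = Y_obs · Q(S₀ − S) = 0.2433 × 11338 = 2759 kg VSS/d.

P_X ≈ 2760 kg VSS/d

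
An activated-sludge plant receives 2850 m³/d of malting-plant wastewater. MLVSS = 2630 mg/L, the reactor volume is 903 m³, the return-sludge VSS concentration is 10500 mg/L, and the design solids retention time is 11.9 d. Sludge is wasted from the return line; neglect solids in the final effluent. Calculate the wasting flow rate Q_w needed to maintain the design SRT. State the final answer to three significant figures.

θ_c = V·X/(Q_w·X_r) when wasting from the recycle, so Q_w = V·X/(θ_c·X_r) = 903.0 × 2630 / (11.9 × 10500) = 19.01 m³/d.

Q_w ≈ 19.0 m³/d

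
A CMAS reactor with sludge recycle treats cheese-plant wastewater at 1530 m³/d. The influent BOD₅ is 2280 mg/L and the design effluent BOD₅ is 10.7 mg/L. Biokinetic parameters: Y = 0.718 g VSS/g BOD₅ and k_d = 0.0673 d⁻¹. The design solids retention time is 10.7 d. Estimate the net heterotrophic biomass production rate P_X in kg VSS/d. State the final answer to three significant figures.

Y_obs = Y / (1 + k_d θ_c) = 0.718 / (1 + 0.0673 × 10.7) = 0.718 / 1.720 = 0.4174.
ΔS = 2280 − 10.7 = 2269 mg/L, so the substrate removal rate is 1530 × 2269/1000 = 3472 kg BOD₅/d.
So the net sludge growth is P_X = 0.4174 × 3472 = 1449 kg VSS/d.

P_X ≈ 1450 kg VSS/d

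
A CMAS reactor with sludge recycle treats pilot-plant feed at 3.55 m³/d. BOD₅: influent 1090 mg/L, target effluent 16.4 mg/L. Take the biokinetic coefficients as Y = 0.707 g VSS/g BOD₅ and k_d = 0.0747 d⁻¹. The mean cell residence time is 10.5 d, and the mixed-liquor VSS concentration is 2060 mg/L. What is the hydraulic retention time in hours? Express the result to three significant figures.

τ ≈ 52.0 h

From the SRT design equation V = Y Q (S₀−S) θ_c / [X (1 + k_d θ_c)] = 0.707 × 3.55 × (1090 − 16.4) × 10.5 / [2060 × (1 + 0.0747 × 10.5)] = 2.83×10^4 / 3676 = 7.697 m³.
HRT = V/Q = 7.697 m³ / 3.55 m³·d⁻¹ = 2.168 d × 24 = 52.04 h.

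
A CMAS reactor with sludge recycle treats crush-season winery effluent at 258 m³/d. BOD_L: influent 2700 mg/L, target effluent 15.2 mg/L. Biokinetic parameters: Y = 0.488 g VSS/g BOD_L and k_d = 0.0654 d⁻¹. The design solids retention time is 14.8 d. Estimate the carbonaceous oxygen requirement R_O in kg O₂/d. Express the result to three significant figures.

R_O ≈ 449 kg O₂/d

Observed yield with endogenous decay: Y_obs = Y / (1 + k_d·θ_c) = 0.488 / (1 + 0.0654 × 14.8) = 0.488 / 1.968 = 0.2480 g VSS/g BOD_L.
ΔS = 2700 − 15.2 = 2685 mg/L, so the substrate removal rate is 258 × 2685/1000 = 692.7 kg BOD_L/d.
P_X = Y_obs·Q·(S₀ − S) = 0.2480 × 692.7 = 171.8 kg VSS/d.
R_O = Q·(S₀ − S) − 1.42·P_X = 692.7 − 1.42 × 171.8 = 448.8 kg O₂/d.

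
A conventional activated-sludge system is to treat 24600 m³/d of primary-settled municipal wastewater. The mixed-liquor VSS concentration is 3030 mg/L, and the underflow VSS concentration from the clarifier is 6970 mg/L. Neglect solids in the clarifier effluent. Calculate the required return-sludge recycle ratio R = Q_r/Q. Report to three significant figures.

R ≈ 0.769

Solids balance on the clarifier gives (1+R)X = R·X_r, so R = X/(X_r − X) = 3030 / (6970 − 3030) = 0.7690.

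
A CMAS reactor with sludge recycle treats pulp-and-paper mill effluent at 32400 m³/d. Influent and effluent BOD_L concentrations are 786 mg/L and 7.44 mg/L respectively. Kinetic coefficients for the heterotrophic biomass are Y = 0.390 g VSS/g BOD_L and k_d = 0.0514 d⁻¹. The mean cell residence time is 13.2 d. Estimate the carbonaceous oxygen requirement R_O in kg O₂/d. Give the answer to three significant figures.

Correct the yield for decay: Y_obs = Y/(1 + k_d θ_c) = 0.390 / (1 + 0.0514 × 13.2) = 0.390 / 1.678 = 0.2324.
Substrate removed = Q·(S₀ − S) = 32400 m³/d × (786 − 7.44) g/m³ = 2.52×10^7 g/d = 25225 kg/d.
Biomass synthesised: P_X = Y_obs × 25225 = 5861 kg VSS/d.
Carbonaceous O₂ demand = substrate oxidised − cell-mass equivalent = 25225 − 1.42 × 5861 = 16902 kg O₂/d.

R_O ≈ 16900 kg O₂/d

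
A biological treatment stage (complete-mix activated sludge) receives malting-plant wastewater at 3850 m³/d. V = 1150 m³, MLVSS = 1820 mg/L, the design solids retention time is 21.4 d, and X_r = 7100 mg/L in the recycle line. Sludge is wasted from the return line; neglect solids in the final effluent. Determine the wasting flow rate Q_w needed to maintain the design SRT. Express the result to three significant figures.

θ_c = V·X/(Q_w·X_r) when wasting from the recycle, so Q_w = V·X/(θ_c·X_r) = 1150 × 1820 / (21.4 × 7100) = 13.78 m³/d.

Q_w ≈ 13.8 m³/d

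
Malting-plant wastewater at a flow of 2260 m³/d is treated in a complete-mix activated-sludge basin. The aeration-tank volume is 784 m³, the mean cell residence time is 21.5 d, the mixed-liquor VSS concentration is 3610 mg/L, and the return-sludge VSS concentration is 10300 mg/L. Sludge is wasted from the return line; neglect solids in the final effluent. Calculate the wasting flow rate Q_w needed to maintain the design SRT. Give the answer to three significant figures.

Q_w ≈ 12.8 m³/d

Wasting from the return line (neglecting effluent solids): Q_w = V·X / (θ_c·X_r) = 784.0 × 3610 / (21.5 × 10300) = 12.78 m³/d.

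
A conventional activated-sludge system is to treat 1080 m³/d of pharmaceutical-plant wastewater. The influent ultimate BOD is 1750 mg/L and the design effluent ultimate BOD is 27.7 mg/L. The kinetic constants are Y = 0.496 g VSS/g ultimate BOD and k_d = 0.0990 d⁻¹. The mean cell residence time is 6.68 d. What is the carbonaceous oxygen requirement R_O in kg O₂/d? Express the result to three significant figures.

Correct the yield for decay: Y_obs = Y/(1 + k_d θ_c) = 0.496 / (1 + 0.0990 × 6.68) = 0.496 / 1.661 = 0.2986.
Q·(S₀ − S) = 1080 × (1750 − 27.7) × 10⁻³ = 1860 kg/d removed.
P_X = Y_obs·Q·(S₀ − S) = 0.2986 × 1860 = 555.3 kg VSS/d.
R_O = Q·(S₀ − S) − 1.42·P_X = 1860 − 1.42 × 555.3 = 1071 kg O₂/d.

R_O ≈ 1070 kg O₂/d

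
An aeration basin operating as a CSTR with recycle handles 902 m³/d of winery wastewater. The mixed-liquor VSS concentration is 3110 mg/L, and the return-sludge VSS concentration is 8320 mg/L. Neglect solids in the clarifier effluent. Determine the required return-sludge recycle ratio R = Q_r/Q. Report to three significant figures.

Mass balance around the secondary clarifier (neglecting effluent solids): R = X / (X_r − X) = 3110 / (8320 − 3110) = 0.5969.

R ≈ 0.597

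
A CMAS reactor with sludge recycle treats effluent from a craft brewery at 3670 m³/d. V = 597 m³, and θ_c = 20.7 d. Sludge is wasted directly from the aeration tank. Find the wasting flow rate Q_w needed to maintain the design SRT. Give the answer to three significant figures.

For wasting at MLVSS concentration, Q_w = V/θ_c = 597.0/20.7 = 28.84 m³/d.

Q_w ≈ 28.8 m³/d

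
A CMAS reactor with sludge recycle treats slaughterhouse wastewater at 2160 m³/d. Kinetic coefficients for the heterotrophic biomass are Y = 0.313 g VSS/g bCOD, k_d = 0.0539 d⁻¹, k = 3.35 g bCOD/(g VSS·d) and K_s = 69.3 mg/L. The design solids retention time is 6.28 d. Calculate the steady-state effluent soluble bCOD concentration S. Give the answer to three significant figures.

S ≈ 17.7 mg/L

Effluent substrate depends only on kinetics and SRT: S = K_s(1 + k_d θ_c) / [θ_c(Yk − k_d) − 1] = 69.3 × (1 + 0.0539 × 6.28) / [6.28 × (0.313 × 3.35 − 0.0539) − 1] = 92.76 / 5.246 = 17.68 mg/L.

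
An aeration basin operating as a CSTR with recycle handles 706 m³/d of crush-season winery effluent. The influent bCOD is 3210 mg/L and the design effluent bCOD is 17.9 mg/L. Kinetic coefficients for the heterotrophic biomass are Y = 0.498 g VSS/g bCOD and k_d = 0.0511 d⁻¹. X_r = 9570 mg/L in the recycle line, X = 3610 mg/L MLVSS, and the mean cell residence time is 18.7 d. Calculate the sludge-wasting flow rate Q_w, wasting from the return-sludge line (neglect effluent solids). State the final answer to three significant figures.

From the SRT design equation V = Y Q (S₀−S) θ_c / [X (1 + k_d θ_c)] = 0.498 × 706 × (3210 − 17.9) × 18.7 / [3610 × (1 + 0.0511 × 18.7)] = 2.1×10^7 / 7060 = 2973 m³.
Wasting from the return line (neglecting effluent solids): Q_w = V·X / (θ_c·X_r) = 2973 × 3610 / (18.7 × 9570) = 59.97 m³/d.

Q_w ≈ 60.0 m³/d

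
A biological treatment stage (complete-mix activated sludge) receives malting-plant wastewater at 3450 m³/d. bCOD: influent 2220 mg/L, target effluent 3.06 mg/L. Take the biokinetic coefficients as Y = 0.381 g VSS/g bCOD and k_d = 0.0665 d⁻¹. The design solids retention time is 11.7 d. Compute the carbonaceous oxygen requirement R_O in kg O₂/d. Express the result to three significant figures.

R_O ≈ 5320 kg O₂/d

Observed yield with endogenous decay: Y_obs = Y / (1 + k_d·θ_c) = 0.381 / (1 + 0.0665 × 11.7) = 0.381 / 1.778 = 0.2143 g VSS/g bCOD.
Mass of bCOD removed per day: Q(S₀ − S) = 3450 × 2217 g/m³ = 7648 kg/d.
P_X = Y_obs·Q·(S₀ − S) = 0.2143 × 7648 = 1639 kg VSS/d.
Carbonaceous O₂ demand = substrate oxidised − cell-mass equivalent = 7648 − 1.42 × 1639 = 5321 kg O₂/d.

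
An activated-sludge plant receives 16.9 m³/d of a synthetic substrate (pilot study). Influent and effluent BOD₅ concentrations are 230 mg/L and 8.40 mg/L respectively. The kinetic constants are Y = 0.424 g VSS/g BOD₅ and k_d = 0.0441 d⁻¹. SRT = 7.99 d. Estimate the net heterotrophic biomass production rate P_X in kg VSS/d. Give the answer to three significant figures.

Correct the yield for decay: Y_obs = Y/(1 + k_d θ_c) = 0.424 / (1 + 0.0441 × 7.99) = 0.424 / 1.352 = 0.3135.
Mass of BOD₅ removed per day: Q(S₀ − S) = 16.9 × 221.6 g/m³ = 3.745 kg/d.
P_X = Y_obs · Q(S₀ − S) = 0.3135 × 3.745 = 1.174 kg VSS/d.

P_X ≈ 1.17 kg VSS/d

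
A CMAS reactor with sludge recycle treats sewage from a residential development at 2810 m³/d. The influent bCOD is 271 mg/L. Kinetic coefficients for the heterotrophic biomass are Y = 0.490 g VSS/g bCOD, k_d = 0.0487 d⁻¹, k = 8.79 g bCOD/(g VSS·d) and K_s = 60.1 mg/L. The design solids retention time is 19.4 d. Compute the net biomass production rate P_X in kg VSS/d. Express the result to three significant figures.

For a completely mixed reactor with recycle the Lawrence–McCarty relation gives S = K_s·(1 + k_d·θ_c) / [θ_c·(Y·k − k_d) − 1] = 60.1 × (1 + 0.0487 × 19.4) / [19.4 × (0.490 × 8.79 − 0.0487) − 1] = 116.9 / 81.61 = 1.432 mg/L.
The observed yield is Y_obs = Y/(1 + k_d·θ_c) = 0.490 / (1 + 0.0487 × 19.4) = 0.490 / 1.945 = 0.2520 g VSS per g bCOD removed.
Substrate removed = Q·(S₀ − S) = 2810 m³/d × (271 − 1.43) g/m³ = 7.57×10^5 g/d = 757.5 kg/d.
P_X = Y_obs · Q(S₀ − S) = 0.2520 × 757.5 = 190.9 kg VSS/d.

P_X ≈ 191 kg VSS/d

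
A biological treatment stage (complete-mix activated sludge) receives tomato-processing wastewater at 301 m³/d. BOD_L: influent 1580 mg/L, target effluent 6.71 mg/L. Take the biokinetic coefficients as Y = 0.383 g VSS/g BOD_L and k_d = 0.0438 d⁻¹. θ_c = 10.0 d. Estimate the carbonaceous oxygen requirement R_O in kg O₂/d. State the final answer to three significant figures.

Correct the yield for decay: Y_obs = Y/(1 + k_d θ_c) = 0.383 / (1 + 0.0438 × 10.0) = 0.383 / 1.438 = 0.2663.
ΔS = 1580 − 6.71 = 1573 mg/L, so the substrate removal rate is 301 × 1573/1000 = 473.6 kg BOD_L/d.
Net sludge production P_X = 0.2663 × 473.6 = 126.1 kg VSS/d.
Carbonaceous O₂ demand = substrate oxidised − cell-mass equivalent = 473.6 − 1.42 × 126.1 = 294.5 kg O₂/d.

R_O ≈ 294 kg O₂/d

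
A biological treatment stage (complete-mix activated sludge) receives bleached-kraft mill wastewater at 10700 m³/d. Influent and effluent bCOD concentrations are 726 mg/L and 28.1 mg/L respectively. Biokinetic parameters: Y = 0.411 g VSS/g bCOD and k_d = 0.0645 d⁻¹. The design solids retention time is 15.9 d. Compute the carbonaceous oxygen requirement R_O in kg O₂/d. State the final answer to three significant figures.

R_O ≈ 5320 kg O₂/d

Y_obs = Y / (1 + k_d θ_c) = 0.411 / (1 + 0.0645 × 15.9) = 0.411 / 2.026 = 0.2029.
Mass of bCOD removed per day: Q(S₀ − S) = 10700 × 697.9 g/m³ = 7468 kg/d.
Biomass synthesised: P_X = Y_obs × 7468 = 1515 kg VSS/d.
Carbonaceous O₂ demand = substrate oxidised − cell-mass equivalent = 7468 − 1.42 × 1515 = 5316 kg O₂/d.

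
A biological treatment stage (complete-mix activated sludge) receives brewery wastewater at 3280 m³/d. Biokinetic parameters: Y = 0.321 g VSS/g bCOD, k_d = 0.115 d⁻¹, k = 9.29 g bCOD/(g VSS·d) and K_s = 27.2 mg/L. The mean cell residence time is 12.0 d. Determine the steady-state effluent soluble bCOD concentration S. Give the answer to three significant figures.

For a completely mixed reactor with recycle the Lawrence–McCarty relation gives S = K_s·(1 + k_d·θ_c) / [θ_c·(Y·k − k_d) − 1] = 27.2 × (1 + 0.115 × 12.0) / [12.0 × (0.321 × 9.29 − 0.115) − 1] = 64.74 / 33.41 = 1.938 mg/L.

S ≈ 1.94 mg/L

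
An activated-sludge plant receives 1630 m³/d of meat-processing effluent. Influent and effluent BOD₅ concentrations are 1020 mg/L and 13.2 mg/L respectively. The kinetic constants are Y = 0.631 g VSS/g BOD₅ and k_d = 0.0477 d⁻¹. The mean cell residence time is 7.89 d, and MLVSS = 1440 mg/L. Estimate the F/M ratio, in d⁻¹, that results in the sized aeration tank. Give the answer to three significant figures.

Rearranging the biomass balance for a CMAS with decay, V = Y·Q·ΔS·θ_c / [X·(1+k_d θ_c)] = 0.631 × 1630 × (1020 − 13.2) × 7.89 / [1440 × (1 + 0.0477 × 7.89)] = 8.17×10^6 / 1982 = 4122 m³.
F/M = applied load / biomass = Q·S₀/(V·X) = 1630 × 1020 / (4122 × 1440) = 0.2801 d⁻¹.

F/M ≈ 0.280 d⁻¹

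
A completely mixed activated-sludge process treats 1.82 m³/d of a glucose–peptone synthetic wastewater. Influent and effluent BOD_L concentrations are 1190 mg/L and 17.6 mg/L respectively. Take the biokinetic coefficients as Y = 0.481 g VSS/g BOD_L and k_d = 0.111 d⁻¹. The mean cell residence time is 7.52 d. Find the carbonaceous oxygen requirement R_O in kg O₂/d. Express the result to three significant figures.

R_O ≈ 1.34 kg O₂/d

Y_obs = Y / (1 + k_d θ_c) = 0.481 / (1 + 0.111 × 7.52) = 0.481 / 1.835 = 0.2622.
Q·(S₀ − S) = 1.82 × (1190 − 17.6) × 10⁻³ = 2.134 kg/d removed.
Net sludge production P_X = 0.2622 × 2.134 = 0.5594 kg VSS/d.
R_O = Q·(S₀ − S) − 1.42·P_X = 2.134 − 1.42 × 0.5594 = 1.339 kg O₂/d.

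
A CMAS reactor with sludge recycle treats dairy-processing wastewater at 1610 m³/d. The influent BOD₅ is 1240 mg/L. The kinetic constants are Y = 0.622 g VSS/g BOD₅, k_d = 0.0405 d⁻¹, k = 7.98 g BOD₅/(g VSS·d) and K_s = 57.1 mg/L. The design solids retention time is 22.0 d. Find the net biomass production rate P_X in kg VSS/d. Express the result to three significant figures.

Effluent substrate depends only on kinetics and SRT: S = K_s(1 + k_d θ_c) / [θ_c(Yk − k_d) − 1] = 57.1 × (1 + 0.0405 × 22.0) / [22.0 × (0.622 × 7.98 − 0.0405) − 1] = 108.0 / 107.3 = 1.006 mg/L.
Y_obs = Y / (1 + k_d θ_c) = 0.622 / (1 + 0.0405 × 22.0) = 0.622 / 1.891 = 0.3289.
Substrate removed = Q·(S₀ − S) = 1610 m³/d × (1240 − 1.01) g/m³ = 1.99×10^6 g/d = 1995 kg/d.
So the net sludge growth is P_X = 0.3289 × 1995 = 656.1 kg VSS/d.

P_X ≈ 656 kg VSS/d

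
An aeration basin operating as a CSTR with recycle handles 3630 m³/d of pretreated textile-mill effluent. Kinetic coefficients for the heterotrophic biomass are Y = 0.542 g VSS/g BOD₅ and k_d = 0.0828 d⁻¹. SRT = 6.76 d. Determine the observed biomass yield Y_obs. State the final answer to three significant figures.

Correct the yield for decay: Y_obs = Y/(1 + k_d θ_c) = 0.542 / (1 + 0.0828 × 6.76) = 0.542 / 1.560 = 0.3475.

Y_obs ≈ 0.347 g VSS/g BOD₅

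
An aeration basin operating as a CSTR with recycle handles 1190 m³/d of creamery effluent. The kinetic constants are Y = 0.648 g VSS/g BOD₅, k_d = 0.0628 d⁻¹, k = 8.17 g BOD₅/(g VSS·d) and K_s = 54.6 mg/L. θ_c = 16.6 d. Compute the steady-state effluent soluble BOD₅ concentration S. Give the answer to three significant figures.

S ≈ 1.30 mg/L

From the Monod/SRT balance for a CMAS, S = K_s·(1+k_d θ_c)/[θ_c·(Y k − k_d) − 1] = 54.6 × (1 + 0.0628 × 16.6) / [16.6 × (0.648 × 8.17 − 0.0628) − 1] = 111.5 / 85.84 = 1.299 mg/L.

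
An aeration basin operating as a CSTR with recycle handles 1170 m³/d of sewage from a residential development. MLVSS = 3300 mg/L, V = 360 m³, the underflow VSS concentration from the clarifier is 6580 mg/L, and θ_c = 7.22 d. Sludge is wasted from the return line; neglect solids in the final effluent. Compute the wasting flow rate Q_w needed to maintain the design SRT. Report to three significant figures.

Q_w = (V·X)/(θ_c X_r) = 360.0 × 3300 / (7.22 × 6580) = 25.01 m³/d.

Q_w ≈ 25.0 m³/d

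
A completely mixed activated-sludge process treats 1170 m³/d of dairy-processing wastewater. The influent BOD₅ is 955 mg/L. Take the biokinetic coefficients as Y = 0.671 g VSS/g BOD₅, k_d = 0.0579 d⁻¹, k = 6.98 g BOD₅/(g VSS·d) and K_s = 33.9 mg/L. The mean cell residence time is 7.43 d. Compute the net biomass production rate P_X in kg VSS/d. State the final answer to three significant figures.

P_X ≈ 523 kg VSS/d

Effluent substrate depends only on kinetics and SRT: S = K_s(1 + k_d θ_c) / [θ_c(Yk − k_d) − 1] = 33.9 × (1 + 0.0579 × 7.43) / [7.43 × (0.671 × 6.98 − 0.0579) − 1] = 48.48 / 33.37 = 1.453 mg/L.
The observed yield is Y_obs = Y/(1 + k_d·θ_c) = 0.671 / (1 + 0.0579 × 7.43) = 0.671 / 1.430 = 0.4692 g VSS per g BOD₅ removed.
Mass of BOD₅ removed per day: Q(S₀ − S) = 1170 × 953.5 g/m³ = 1116 kg/d.
Net biomass production P_X = Y_obs × Q·(S₀ − S) = 0.4692 × 1116 = 523.4 kg VSS/d.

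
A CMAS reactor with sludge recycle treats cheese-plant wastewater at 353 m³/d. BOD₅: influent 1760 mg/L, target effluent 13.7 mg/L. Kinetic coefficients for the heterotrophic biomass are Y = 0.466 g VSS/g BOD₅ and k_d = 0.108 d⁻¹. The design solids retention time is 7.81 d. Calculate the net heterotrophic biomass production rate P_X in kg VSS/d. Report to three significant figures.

Y_obs = Y / (1 + k_d θ_c) = 0.466 / (1 + 0.108 × 7.81) = 0.466 / 1.843 = 0.2528.
Mass of BOD₅ removed per day: Q(S₀ − S) = 353 × 1746 g/m³ = 616.4 kg/d.
So the net sludge growth is P_X = 0.2528 × 616.4 = 155.8 kg VSS/d.

P_X ≈ 156 kg VSS/d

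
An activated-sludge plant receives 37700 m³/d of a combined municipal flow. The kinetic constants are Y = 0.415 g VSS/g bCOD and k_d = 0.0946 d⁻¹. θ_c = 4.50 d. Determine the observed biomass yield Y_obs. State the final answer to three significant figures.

Y_obs = Y / (1 + k_d θ_c) = 0.415 / (1 + 0.0946 × 4.50) = 0.415 / 1.426 = 0.2911.

Y_obs ≈ 0.291 g VSS/g bCOD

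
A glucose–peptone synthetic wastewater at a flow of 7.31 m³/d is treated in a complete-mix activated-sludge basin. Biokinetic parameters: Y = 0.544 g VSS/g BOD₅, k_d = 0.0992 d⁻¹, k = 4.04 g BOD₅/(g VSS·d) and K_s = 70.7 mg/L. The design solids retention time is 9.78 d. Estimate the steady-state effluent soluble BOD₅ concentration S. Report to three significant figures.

From the Monod/SRT balance for a CMAS, S = K_s·(1+k_d θ_c)/[θ_c·(Y k − k_d) − 1] = 70.7 × (1 + 0.0992 × 9.78) / [9.78 × (0.544 × 4.04 − 0.0992) − 1] = 139.3 / 19.52 = 7.134 mg/L.

S ≈ 7.13 mg/L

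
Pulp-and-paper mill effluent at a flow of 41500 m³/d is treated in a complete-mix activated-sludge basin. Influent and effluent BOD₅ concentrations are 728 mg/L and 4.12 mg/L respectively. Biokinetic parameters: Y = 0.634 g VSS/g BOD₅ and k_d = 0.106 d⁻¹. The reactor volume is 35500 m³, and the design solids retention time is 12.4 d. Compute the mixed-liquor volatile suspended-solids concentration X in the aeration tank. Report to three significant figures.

From V·X·(1 + k_d·θ_c) = Y·Q·(S₀ − S)·θ_c: X = 0.634 × 41500 × (728 − 4.12) × 12.4 / [35500 × (1 + 0.106 × 12.4)] = 2874 mg/L.

X ≈ 2870 mg/L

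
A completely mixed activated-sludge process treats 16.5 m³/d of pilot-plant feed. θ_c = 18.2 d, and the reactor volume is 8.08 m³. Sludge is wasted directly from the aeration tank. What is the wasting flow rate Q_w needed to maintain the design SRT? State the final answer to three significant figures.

Wasting from the aeration tank: Q_w = V / θ_c = 8.080 / 18.2 = 0.4440 m³/d.

Q_w ≈ 0.444 m³/d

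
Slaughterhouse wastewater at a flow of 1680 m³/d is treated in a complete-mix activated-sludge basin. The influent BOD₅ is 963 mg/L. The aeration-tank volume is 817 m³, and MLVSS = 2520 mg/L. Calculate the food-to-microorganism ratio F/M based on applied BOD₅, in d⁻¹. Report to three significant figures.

F/M = applied load / biomass = Q·S₀/(V·X) = 1680 × 963 / (817.0 × 2520) = 0.7858 d⁻¹.

F/M ≈ 0.786 d⁻¹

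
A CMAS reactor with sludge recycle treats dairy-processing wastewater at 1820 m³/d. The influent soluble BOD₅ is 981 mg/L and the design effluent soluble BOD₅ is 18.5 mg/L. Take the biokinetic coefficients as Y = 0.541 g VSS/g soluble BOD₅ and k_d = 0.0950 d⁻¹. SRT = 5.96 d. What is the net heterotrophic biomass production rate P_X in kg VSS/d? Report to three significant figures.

P_X ≈ 605 kg VSS/d

Y_obs = Y / (1 + k_d θ_c) = 0.541 / (1 + 0.0950 × 5.96) = 0.541 / 1.566 = 0.3454.
Q·(S₀ − S) = 1820 × (981 − 18.5) × 10⁻³ = 1752 kg/d removed.
P_X = Y_obs · Q(S₀ − S) = 0.3454 × 1752 = 605.1 kg VSS/d.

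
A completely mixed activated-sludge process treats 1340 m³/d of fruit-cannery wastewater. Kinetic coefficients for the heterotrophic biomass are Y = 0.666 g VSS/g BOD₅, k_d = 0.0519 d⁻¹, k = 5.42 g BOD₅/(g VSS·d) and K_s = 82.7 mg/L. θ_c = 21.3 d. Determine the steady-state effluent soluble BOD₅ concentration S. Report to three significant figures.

From the Monod/SRT balance for a CMAS, S = K_s·(1+k_d θ_c)/[θ_c·(Y k − k_d) − 1] = 82.7 × (1 + 0.0519 × 21.3) / [21.3 × (0.666 × 5.42 − 0.0519) − 1] = 174.1 / 74.78 = 2.328 mg/L.

S ≈ 2.33 mg/L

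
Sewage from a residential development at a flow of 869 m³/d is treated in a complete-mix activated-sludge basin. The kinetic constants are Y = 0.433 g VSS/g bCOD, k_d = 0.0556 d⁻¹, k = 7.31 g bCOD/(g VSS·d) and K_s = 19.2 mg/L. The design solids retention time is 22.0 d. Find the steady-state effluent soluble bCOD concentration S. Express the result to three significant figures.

S ≈ 0.633 mg/L

Effluent substrate depends only on kinetics and SRT: S = K_s(1 + k_d θ_c) / [θ_c(Yk − k_d) − 1] = 19.2 × (1 + 0.0556 × 22.0) / [22.0 × (0.433 × 7.31 − 0.0556) − 1] = 42.69 / 67.41 = 0.6332 mg/L.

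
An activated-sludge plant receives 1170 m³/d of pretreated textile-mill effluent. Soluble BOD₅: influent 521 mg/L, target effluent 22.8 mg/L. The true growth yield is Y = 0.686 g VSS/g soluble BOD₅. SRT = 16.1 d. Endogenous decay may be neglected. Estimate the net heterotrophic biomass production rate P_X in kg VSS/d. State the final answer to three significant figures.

P_X ≈ 400 kg VSS/d

Since k_d ≈ 0, Y_obs = Y = 0.686 g VSS/g soluble BOD₅.
Mass of soluble BOD₅ removed per day: Q(S₀ − S) = 1170 × 498.2 g/m³ = 582.9 kg/d.
Net biomass production P_X = Y_obs × Q·(S₀ − S) = 0.6860 × 582.9 = 399.9 kg VSS/d.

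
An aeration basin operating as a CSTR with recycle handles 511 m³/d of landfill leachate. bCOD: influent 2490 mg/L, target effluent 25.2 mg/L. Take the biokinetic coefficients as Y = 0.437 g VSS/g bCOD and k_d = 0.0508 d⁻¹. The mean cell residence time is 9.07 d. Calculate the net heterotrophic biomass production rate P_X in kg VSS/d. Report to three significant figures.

P_X ≈ 377 kg VSS/d

Correct the yield for decay: Y_obs = Y/(1 + k_d θ_c) = 0.437 / (1 + 0.0508 × 9.07) = 0.437 / 1.461 = 0.2992.
ΔS = 2490 − 25.2 = 2465 mg/L, so the substrate removal rate is 511 × 2465/1000 = 1260 kg bCOD/d.
Net biomass production P_X = Y_obs × Q·(S₀ − S) = 0.2992 × 1260 = 376.8 kg VSS/d.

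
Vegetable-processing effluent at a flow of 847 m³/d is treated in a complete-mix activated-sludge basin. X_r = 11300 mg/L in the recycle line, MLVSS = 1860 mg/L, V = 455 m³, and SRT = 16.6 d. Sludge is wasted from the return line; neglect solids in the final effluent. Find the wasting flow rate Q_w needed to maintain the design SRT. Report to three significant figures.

Q_w ≈ 4.51 m³/d

θ_c = V·X/(Q_w·X_r) when wasting from the recycle, so Q_w = V·X/(θ_c·X_r) = 455.0 × 1860 / (16.6 × 11300) = 4.512 m³/d.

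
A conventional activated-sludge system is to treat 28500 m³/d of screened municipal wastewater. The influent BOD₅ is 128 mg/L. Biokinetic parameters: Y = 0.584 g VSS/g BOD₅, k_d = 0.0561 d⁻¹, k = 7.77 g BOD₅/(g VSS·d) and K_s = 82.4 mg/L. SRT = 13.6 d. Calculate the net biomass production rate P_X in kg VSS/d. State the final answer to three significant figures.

From the Monod/SRT balance for a CMAS, S = K_s·(1+k_d θ_c)/[θ_c·(Y k − k_d) − 1] = 82.4 × (1 + 0.0561 × 13.6) / [13.6 × (0.584 × 7.77 − 0.0561) − 1] = 145.3 / 59.95 = 2.423 mg/L.
Observed yield with endogenous decay: Y_obs = Y / (1 + k_d·θ_c) = 0.584 / (1 + 0.0561 × 13.6) = 0.584 / 1.763 = 0.3313 g VSS/g BOD₅.
Q·(S₀ − S) = 28500 × (128 − 2.42) × 10⁻³ = 3579 kg/d removed.
Net biomass production P_X = Y_obs × Q·(S₀ − S) = 0.3313 × 3579 = 1186 kg VSS/d.

P_X ≈ 1190 kg VSS/d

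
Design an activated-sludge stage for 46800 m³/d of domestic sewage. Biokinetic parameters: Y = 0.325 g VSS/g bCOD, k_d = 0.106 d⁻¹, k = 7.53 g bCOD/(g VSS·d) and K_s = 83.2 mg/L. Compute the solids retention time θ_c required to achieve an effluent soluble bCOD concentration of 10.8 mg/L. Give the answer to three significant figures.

θ_c ≈ 5.71 d

At the target effluent, Y k S/(K_s+S) = 0.325×7.53×10.8/94.00 = 0.2812 d⁻¹.
1/θ_c = 0.2812 − 0.106 = 0.1752 d⁻¹, so θ_c = 5.709 d.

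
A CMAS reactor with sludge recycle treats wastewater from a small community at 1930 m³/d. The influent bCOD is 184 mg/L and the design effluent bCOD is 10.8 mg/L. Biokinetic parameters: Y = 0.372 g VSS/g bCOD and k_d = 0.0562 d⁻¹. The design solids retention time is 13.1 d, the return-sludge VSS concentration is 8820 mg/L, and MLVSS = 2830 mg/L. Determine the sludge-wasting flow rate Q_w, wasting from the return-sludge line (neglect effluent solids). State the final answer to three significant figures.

Steady-state biomass mass balance: V·X·(1 + k_d·θ_c) = Y·Q·(S₀ − S)·θ_c, so V = 0.372 × 1930 × (184 − 10.8) × 13.1 / [2830 × (1 + 0.0562 × 13.1)] = 1.63×10^6 / 4914 = 331.5 m³.
θ_c = V·X/(Q_w·X_r) when wasting from the recycle, so Q_w = V·X/(θ_c·X_r) = 331.5 × 2830 / (13.1 × 8820) = 8.120 m³/d.

Q_w ≈ 8.12 m³/d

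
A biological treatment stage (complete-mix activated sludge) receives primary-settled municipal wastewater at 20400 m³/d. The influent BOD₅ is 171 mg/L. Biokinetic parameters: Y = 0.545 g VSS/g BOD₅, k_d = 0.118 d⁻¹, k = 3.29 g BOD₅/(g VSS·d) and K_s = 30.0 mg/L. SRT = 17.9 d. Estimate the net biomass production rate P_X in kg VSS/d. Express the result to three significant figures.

For a completely mixed reactor with recycle the Lawrence–McCarty relation gives S = K_s·(1 + k_d·θ_c) / [θ_c·(Y·k − k_d) − 1] = 30.0 × (1 + 0.118 × 17.9) / [17.9 × (0.545 × 3.29 − 0.118) − 1] = 93.37 / 28.98 = 3.221 mg/L.
Observed yield with endogenous decay: Y_obs = Y / (1 + k_d·θ_c) = 0.545 / (1 + 0.118 × 17.9) = 0.545 / 3.112 = 0.1751 g VSS/g BOD₅.
ΔS = 171 − 3.22 = 167.8 mg/L, so the substrate removal rate is 20400 × 167.8/1000 = 3423 kg BOD₅/d.
P_X = Y_obs · Q(S₀ − S) = 0.1751 × 3423 = 599.4 kg VSS/d.

P_X ≈ 599 kg VSS/d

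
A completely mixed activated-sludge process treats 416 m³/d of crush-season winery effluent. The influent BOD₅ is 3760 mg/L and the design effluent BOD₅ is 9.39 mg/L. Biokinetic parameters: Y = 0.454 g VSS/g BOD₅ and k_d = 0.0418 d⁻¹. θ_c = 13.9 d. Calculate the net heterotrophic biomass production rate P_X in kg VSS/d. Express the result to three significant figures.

P_X ≈ 448 kg VSS/d

The observed yield is Y_obs = Y/(1 + k_d·θ_c) = 0.454 / (1 + 0.0418 × 13.9) = 0.454 / 1.581 = 0.2872 g VSS per g BOD₅ removed.
Mass of BOD₅ removed per day: Q(S₀ − S) = 416 × 3751 g/m³ = 1560 kg/d.
So the net sludge growth is P_X = 0.2872 × 1560 = 448.0 kg VSS/d.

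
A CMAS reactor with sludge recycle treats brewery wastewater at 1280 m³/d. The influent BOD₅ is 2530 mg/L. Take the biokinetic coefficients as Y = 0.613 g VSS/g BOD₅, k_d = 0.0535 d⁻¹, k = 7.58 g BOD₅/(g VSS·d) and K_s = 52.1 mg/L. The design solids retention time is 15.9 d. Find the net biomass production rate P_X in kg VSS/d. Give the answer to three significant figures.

Effluent substrate depends only on kinetics and SRT: S = K_s(1 + k_d θ_c) / [θ_c(Yk − k_d) − 1] = 52.1 × (1 + 0.0535 × 15.9) / [15.9 × (0.613 × 7.58 − 0.0535) − 1] = 96.42 / 72.03 = 1.339 mg/L.
The observed yield is Y_obs = Y/(1 + k_d·θ_c) = 0.613 / (1 + 0.0535 × 15.9) = 0.613 / 1.851 = 0.3312 g VSS per g BOD₅ removed.
Substrate removed = Q·(S₀ − S) = 1280 m³/d × (2530 − 1.34) g/m³ = 3.24×10^6 g/d = 3237 kg/d.
Net biomass production P_X = Y_obs × Q·(S₀ − S) = 0.3312 × 3237 = 1072 kg VSS/d.

P_X ≈ 1070 kg VSS/d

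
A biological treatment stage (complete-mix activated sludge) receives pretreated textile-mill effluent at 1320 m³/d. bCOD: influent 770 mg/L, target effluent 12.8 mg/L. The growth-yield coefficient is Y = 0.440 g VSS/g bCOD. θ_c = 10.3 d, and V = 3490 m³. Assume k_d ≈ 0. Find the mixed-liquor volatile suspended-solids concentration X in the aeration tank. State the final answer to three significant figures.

X ≈ 1300 mg/L

From V·X = Y·Q·(S₀ − S)·θ_c (decay neglected): X = 0.440 × 1320 × (770 − 12.8) × 10.3 / 3490 = 1298 mg/L.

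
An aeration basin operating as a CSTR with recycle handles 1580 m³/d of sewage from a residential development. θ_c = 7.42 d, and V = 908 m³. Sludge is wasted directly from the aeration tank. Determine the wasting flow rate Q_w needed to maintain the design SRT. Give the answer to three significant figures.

With mixed-liquor wasting, θ_c = V/Q_w, so Q_w = V/θ_c = 908.0/7.42 = 122.4 m³/d.

Q_w ≈ 122 m³/d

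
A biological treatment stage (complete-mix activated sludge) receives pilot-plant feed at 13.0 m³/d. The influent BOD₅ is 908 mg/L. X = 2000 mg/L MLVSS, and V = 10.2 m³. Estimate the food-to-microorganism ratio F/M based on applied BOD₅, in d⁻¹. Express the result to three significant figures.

Food-to-microorganism ratio F/M = Q S₀ / (V X) = 13.0 × 908 / (10.20 × 2000) = 0.5786 d⁻¹.

F/M ≈ 0.579 d⁻¹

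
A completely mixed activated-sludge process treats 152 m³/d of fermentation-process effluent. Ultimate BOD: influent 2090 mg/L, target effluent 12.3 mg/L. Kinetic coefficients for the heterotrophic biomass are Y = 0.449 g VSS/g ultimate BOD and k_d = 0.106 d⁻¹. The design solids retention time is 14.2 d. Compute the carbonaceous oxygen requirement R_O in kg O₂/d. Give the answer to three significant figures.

Y_obs = Y / (1 + k_d θ_c) = 0.449 / (1 + 0.106 × 14.2) = 0.449 / 2.505 = 0.1792.
Substrate removed = Q·(S₀ − S) = 152 m³/d × (2090 − 12.3) g/m³ = 3.16×10^5 g/d = 315.8 kg/d.
Net sludge production P_X = 0.1792 × 315.8 = 56.60 kg VSS/d.
R_O = Q·(S₀ − S) − 1.42·P_X = 315.8 − 1.42 × 56.60 = 235.4 kg O₂/d.

R_O ≈ 235 kg O₂/d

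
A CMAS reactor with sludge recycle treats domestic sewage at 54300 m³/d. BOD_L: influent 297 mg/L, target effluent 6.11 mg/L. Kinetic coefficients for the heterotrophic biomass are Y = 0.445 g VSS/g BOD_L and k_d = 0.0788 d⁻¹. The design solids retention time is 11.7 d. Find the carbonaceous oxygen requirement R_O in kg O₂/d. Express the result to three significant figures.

R_O ≈ 10600 kg O₂/d

Correct the yield for decay: Y_obs = Y/(1 + k_d θ_c) = 0.445 / (1 + 0.0788 × 11.7) = 0.445 / 1.922 = 0.2315.
Mass of BOD_L removed per day: Q(S₀ − S) = 54300 × 290.9 g/m³ = 15795 kg/d.
P_X = Y_obs·Q·(S₀ − S) = 0.2315 × 15795 = 3657 kg VSS/d.
R_O = Q·(S₀ − S) − 1.42·P_X = 15795 − 1.42 × 3657 = 10602 kg O₂/d.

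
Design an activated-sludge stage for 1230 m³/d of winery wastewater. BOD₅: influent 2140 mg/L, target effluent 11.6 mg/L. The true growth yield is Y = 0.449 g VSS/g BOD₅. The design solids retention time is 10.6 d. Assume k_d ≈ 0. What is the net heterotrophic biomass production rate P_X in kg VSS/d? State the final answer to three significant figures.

No decay correction is needed, so Y_obs = Y = 0.449.
Q·(S₀ − S) = 1230 × (2140 − 11.6) × 10⁻³ = 2618 kg/d removed.
Net biomass production P_X = Y_obs × Q·(S₀ − S) = 0.4490 × 2618 = 1175 kg VSS/d.

P_X ≈ 1180 kg VSS/d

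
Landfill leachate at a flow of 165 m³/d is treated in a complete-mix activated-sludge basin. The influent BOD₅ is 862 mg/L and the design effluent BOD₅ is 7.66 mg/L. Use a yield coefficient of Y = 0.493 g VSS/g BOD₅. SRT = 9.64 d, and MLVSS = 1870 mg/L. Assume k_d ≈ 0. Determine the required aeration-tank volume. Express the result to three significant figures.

With k_d = 0 the design equation reduces to V = Y Q (S₀−S) θ_c / X = 0.493 × 165 × (862 − 7.66) × 9.64 / 1870 = 358.3 m³.

V ≈ 358 m³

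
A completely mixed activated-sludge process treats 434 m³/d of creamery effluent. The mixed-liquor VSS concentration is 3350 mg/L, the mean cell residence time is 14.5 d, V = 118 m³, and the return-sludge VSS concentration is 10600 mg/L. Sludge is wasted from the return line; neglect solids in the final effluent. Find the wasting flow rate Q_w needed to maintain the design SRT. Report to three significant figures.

Q_w ≈ 2.57 m³/d

Wasting from the return line (neglecting effluent solids): Q_w = V·X / (θ_c·X_r) = 118.0 × 3350 / (14.5 × 10600) = 2.572 m³/d.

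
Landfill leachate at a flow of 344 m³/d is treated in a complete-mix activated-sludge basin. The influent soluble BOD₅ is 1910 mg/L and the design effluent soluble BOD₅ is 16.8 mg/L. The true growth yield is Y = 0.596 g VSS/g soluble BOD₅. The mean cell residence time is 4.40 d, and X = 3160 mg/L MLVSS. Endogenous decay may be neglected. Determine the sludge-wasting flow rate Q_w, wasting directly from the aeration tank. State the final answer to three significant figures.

Q_w ≈ 123 m³/d

V·X = Y·Q·ΔS·θ_c gives V = 0.596 × 344 × (1910 − 16.8) × 4.40 / 3160 = 540.5 m³.
Wasting from the aeration tank: Q_w = V / θ_c = 540.5 / 4.40 = 122.8 m³/d.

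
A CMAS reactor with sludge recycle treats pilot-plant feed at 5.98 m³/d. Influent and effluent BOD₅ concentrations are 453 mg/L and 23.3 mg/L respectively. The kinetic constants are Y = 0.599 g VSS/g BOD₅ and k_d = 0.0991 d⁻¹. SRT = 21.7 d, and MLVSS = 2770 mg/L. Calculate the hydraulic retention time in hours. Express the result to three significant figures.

τ ≈ 15.4 h

From the SRT design equation V = Y Q (S₀−S) θ_c / [X (1 + k_d θ_c)] = 0.599 × 5.98 × (453 − 23.3) × 21.7 / [2770 × (1 + 0.0991 × 21.7)] = 3.34×10^4 / 8727 = 3.827 m³.
HRT = V/Q = 3.827 m³ / 5.98 m³·d⁻¹ = 0.6400 d × 24 = 15.36 h.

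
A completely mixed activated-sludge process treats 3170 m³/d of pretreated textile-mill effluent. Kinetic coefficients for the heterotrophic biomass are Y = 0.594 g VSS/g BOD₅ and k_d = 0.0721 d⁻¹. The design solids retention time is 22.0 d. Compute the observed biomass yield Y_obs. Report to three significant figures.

Y_obs = Y / (1 + k_d θ_c) = 0.594 / (1 + 0.0721 × 22.0) = 0.594 / 2.586 = 0.2297.

Y_obs ≈ 0.230 g VSS/g BOD₅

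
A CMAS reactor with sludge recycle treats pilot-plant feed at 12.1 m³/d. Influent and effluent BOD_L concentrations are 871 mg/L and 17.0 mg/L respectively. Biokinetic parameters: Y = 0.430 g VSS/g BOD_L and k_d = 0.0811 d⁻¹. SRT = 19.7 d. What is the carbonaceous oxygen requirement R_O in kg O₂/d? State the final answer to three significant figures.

Correct the yield for decay: Y_obs = Y/(1 + k_d θ_c) = 0.430 / (1 + 0.0811 × 19.7) = 0.430 / 2.598 = 0.1655.
Substrate removed = Q·(S₀ − S) = 12.1 m³/d × (871 − 17.0) g/m³ = 1.03×10^4 g/d = 10.33 kg/d.
Biomass synthesised: P_X = Y_obs × 10.33 = 1.711 kg VSS/d.
R_O = Q·(S₀ − S) − 1.42·P_X = 10.33 − 1.42 × 1.711 = 7.904 kg O₂/d.

R_O ≈ 7.90 kg O₂/d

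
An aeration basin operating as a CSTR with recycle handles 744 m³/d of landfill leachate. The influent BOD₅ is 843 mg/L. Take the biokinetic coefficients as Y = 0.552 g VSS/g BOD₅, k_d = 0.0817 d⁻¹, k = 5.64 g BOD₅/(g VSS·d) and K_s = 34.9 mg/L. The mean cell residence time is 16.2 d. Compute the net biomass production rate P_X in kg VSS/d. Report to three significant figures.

Effluent substrate depends only on kinetics and SRT: S = K_s(1 + k_d θ_c) / [θ_c(Yk − k_d) − 1] = 34.9 × (1 + 0.0817 × 16.2) / [16.2 × (0.552 × 5.64 − 0.0817) − 1] = 81.09 / 48.11 = 1.685 mg/L.
Correct the yield for decay: Y_obs = Y/(1 + k_d θ_c) = 0.552 / (1 + 0.0817 × 16.2) = 0.552 / 2.324 = 0.2376.
Substrate removed = Q·(S₀ − S) = 744 m³/d × (843 − 1.69) g/m³ = 6.26×10^5 g/d = 625.9 kg/d.
Biomass produced: P_X = Y_obs·Q·ΔS = 0.2376 × 625.9 ≈ 148.7 kg VSS/d.

P_X ≈ 149 kg VSS/d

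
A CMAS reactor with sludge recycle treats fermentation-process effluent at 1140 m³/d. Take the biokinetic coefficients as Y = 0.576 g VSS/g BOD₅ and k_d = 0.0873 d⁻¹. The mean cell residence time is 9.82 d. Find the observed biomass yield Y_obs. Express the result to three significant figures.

The observed yield is Y_obs = Y/(1 + k_d·θ_c) = 0.576 / (1 + 0.0873 × 9.82) = 0.576 / 1.857 = 0.3101 g VSS per g BOD₅ removed.

Y_obs ≈ 0.310 g VSS/g BOD₅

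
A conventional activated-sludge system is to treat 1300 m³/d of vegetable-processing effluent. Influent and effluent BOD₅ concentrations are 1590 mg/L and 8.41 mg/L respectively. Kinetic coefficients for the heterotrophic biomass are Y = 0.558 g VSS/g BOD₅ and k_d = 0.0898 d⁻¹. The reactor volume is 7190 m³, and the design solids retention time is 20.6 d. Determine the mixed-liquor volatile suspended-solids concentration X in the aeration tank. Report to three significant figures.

From V·X·(1 + k_d·θ_c) = Y·Q·(S₀ − S)·θ_c: X = 0.558 × 1300 × (1590 − 8.41) × 20.6 / [7190 × (1 + 0.0898 × 20.6)] = 1153 mg/L.

X ≈ 1150 mg/L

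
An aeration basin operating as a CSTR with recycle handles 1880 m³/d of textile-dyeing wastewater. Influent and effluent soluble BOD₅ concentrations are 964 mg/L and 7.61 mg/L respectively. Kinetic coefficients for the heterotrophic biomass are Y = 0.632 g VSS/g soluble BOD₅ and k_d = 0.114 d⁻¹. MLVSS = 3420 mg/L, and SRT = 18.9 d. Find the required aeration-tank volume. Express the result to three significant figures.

V ≈ 1990 m³

From the SRT design equation V = Y Q (S₀−S) θ_c / [X (1 + k_d θ_c)] = 0.632 × 1880 × (964 − 7.61) × 18.9 / [3420 × (1 + 0.114 × 18.9)] = 2.15×10^7 / 10789 = 1991 m³.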